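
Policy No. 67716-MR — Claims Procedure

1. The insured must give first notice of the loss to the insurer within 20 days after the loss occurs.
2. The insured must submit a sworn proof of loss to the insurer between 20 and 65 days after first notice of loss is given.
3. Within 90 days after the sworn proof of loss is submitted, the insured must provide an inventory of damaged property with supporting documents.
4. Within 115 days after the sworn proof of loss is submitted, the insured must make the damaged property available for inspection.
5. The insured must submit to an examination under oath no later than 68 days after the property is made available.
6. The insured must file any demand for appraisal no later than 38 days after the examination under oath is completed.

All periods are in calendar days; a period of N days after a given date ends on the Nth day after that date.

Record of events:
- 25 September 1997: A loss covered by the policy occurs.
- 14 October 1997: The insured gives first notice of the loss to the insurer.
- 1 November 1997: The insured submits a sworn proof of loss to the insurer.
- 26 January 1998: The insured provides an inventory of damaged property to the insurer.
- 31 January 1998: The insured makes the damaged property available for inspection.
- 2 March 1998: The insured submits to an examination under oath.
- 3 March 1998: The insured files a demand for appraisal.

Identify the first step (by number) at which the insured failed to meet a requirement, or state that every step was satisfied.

Step 2

Step 1: 20 days after 25 September 1997 (when the loss occurs) is 15 October 1997; 14 October 1997 is within that limit.
Step 2: the window is 20–65 days after 14 October 1997 (when first notice of loss is given), so 3 November 1997 through 18 December 1997; 1 November 1997 is 2 days too early.
Later steps need not be reached.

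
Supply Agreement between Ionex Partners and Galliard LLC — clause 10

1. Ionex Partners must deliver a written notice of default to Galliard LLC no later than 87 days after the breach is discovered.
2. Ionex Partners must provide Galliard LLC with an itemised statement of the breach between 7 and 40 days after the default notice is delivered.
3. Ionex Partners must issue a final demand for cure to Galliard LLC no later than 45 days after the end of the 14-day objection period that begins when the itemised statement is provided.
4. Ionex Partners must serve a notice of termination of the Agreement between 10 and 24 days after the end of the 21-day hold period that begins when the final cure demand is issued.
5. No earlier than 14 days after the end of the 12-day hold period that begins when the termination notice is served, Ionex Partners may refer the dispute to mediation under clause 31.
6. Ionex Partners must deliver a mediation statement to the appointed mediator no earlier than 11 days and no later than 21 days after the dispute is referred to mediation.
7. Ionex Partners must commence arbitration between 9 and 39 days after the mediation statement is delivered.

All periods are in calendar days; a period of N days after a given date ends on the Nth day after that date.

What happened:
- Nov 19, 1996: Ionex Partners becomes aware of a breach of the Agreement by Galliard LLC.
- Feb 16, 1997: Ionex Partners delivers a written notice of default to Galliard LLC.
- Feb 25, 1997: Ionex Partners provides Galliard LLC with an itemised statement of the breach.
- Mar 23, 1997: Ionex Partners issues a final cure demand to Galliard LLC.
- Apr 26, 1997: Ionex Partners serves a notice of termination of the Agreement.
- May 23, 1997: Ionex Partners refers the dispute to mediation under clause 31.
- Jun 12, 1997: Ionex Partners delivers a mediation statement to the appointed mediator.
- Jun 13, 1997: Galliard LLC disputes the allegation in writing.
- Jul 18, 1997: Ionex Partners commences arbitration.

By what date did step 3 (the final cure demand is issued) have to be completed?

Apr 25, 1997

The itemised statement is provided on Feb 25, 1997; the 14-day objection period therefore ends Mar 11, 1997, and step 3 runs from that date. 45 days after Mar 11, 1997 is Apr 25, 1997.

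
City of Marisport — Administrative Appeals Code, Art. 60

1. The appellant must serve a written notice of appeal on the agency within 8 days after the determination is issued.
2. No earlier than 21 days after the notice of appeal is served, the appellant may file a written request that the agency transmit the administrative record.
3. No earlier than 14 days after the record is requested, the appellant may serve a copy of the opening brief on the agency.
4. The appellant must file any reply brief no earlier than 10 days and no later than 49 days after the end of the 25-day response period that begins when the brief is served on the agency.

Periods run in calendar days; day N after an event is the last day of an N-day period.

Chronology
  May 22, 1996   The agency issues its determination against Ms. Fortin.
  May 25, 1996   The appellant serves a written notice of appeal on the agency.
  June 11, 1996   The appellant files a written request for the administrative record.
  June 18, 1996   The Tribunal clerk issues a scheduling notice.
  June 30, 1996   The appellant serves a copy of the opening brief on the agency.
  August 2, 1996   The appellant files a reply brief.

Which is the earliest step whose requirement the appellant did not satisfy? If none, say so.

Step 2

(1) due by May 22, 1996 + 8 days = May 30, 1996; completed May 25, 1996, before the deadline.
(2) permitted from May 25, 1996 + 21 days = June 15, 1996 onward; June 11, 1996 is 4 days before the earliest permitted date.
That is the first point of non-compliance.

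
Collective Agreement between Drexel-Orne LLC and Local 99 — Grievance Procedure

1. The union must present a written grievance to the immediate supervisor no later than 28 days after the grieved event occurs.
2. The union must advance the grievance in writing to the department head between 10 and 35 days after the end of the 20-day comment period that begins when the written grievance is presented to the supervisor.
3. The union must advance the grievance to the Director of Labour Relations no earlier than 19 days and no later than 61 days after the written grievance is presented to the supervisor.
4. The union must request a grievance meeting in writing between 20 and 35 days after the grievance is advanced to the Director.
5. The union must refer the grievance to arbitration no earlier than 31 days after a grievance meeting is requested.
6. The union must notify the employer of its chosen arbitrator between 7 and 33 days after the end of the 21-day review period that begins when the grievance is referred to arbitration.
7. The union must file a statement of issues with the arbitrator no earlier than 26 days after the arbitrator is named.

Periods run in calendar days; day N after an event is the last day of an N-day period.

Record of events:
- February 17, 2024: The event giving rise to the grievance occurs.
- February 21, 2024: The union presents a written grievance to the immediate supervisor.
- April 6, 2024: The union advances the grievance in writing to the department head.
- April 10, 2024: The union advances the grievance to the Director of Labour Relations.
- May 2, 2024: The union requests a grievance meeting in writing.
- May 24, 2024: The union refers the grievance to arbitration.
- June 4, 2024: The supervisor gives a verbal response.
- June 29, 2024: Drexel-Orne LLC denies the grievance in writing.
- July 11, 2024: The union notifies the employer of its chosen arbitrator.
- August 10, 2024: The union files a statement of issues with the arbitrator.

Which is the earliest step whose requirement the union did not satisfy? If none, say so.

(1) due by February 17, 2024 + 28 days = March 16, 2024; done February 21, 2024 — timely.
(2) the permitted window runs from March 12, 2024 + 10 = March 22, 2024 to March 12, 2024 + 35 = April 16, 2024; done April 6, 2024, which is between those dates.
(3) the permitted window runs from February 21, 2024 + 19 = March 11, 2024 to February 21, 2024 + 61 = April 22, 2024; done April 10, 2024 — within the window.
(4) the permitted window runs from April 10, 2024 + 20 = April 30, 2024 to April 10, 2024 + 35 = May 15, 2024; May 2, 2024 falls inside that range.
(5) permitted from May 2, 2024 + 31 days = June 2, 2024 onward; done May 24, 2024 — 9 days too early.
That is the first point of non-compliance.

Step 5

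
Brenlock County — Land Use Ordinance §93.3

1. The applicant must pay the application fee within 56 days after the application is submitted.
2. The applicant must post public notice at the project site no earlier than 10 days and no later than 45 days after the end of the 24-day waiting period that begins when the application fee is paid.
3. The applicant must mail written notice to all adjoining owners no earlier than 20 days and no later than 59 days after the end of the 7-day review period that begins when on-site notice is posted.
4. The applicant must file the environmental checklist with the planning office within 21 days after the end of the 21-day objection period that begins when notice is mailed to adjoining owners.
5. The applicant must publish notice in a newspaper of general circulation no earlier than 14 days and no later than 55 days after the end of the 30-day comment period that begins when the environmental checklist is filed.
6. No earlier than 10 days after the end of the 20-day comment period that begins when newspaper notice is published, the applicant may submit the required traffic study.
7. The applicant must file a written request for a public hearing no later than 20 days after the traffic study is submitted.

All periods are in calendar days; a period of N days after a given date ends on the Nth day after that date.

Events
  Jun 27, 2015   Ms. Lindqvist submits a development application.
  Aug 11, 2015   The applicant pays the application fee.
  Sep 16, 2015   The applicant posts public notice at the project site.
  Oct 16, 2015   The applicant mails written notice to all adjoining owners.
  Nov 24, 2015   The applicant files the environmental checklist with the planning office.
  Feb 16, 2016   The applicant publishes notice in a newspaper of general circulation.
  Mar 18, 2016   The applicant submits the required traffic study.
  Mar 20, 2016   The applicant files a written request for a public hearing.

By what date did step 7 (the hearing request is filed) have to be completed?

Step 7 runs from Mar 18, 2016, when the traffic study is submitted. 20 days after Mar 18, 2016 is Apr 7, 2016.

Apr 7, 2016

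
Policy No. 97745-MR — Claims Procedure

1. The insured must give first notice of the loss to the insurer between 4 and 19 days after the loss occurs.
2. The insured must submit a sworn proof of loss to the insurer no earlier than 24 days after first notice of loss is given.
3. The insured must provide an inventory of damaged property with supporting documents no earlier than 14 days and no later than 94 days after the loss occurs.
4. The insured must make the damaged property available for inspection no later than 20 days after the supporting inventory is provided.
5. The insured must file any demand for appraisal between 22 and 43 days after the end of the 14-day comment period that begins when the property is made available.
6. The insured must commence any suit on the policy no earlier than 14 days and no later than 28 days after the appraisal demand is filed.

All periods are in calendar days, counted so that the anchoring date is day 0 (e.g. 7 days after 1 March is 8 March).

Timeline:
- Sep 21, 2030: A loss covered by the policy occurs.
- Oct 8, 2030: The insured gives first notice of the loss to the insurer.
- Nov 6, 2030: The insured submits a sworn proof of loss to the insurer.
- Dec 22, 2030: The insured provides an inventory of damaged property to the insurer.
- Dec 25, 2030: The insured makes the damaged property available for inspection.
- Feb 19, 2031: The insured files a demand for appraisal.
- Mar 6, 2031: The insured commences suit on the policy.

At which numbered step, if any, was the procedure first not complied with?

None — every step was satisfied

Step 1 — 4 and 19 days from Sep 21, 2030 (when the loss occurs) are Sep 25, 2030 and Oct 10, 2030 respectively; done Oct 8, 2030 — within the window.
Step 2 — must wait 24 days from Oct 8, 2030 (when first notice of loss is given), so not before Nov 1, 2030; done Nov 6, 2030 — permitted.
Step 3 — 14 and 94 days from Sep 21, 2030 (when the loss occurs) are Oct 5, 2030 and Dec 24, 2030 respectively; done Dec 22, 2030 — within the window.
Step 4 — counting 20 days from Dec 22, 2030 (when the supporting inventory is provided) gives a deadline of Jan 11, 2031; done Dec 25, 2030 — timely.
Step 5 — 22 and 43 days from Jan 8, 2031 (end of the 14-day comment period, which began when the property is made available on Dec 25, 2030) are Jan 30, 2031 and Feb 20, 2031 respectively; done Feb 19, 2031 — within the window.
Step 6 — 14 and 28 days from Feb 19, 2031 (when the appraisal demand is filed) are Mar 5, 2031 and Mar 19, 2031 respectively; done Mar 6, 2031 — within the window.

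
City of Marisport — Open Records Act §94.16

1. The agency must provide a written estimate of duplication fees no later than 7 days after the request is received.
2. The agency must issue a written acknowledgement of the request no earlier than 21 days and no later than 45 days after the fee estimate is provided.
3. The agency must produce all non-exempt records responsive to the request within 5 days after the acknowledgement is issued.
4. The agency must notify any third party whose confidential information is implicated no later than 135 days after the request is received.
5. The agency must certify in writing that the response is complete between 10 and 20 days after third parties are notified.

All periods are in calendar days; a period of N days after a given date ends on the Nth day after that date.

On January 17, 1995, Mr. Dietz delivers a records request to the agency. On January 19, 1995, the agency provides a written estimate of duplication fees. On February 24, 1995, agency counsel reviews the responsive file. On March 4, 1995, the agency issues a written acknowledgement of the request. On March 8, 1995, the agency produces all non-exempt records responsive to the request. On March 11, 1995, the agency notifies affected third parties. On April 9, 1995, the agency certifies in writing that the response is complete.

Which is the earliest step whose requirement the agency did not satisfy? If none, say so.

Step 1: 7 days after January 17, 1995 (when the request is received) is January 24, 1995; done January 19, 1995 — timely.
Step 2: the window is 21–45 days after January 19, 1995 (when the fee estimate is provided), so February 9, 1995 through March 5, 1995; March 4, 1995 falls inside that range.
Step 3: 5 days after March 4, 1995 (when the acknowledgement is issued) is March 9, 1995; March 8, 1995 is within that limit.
Step 4: 135 days after January 17, 1995 (when the request is received) is June 1, 1995; March 11, 1995 is within that limit.
Step 5: the window is 10–20 days after March 11, 1995 (when third parties are notified), so March 21, 1995 through March 31, 1995; April 9, 1995 is 9 days past the end of the window.

Step 5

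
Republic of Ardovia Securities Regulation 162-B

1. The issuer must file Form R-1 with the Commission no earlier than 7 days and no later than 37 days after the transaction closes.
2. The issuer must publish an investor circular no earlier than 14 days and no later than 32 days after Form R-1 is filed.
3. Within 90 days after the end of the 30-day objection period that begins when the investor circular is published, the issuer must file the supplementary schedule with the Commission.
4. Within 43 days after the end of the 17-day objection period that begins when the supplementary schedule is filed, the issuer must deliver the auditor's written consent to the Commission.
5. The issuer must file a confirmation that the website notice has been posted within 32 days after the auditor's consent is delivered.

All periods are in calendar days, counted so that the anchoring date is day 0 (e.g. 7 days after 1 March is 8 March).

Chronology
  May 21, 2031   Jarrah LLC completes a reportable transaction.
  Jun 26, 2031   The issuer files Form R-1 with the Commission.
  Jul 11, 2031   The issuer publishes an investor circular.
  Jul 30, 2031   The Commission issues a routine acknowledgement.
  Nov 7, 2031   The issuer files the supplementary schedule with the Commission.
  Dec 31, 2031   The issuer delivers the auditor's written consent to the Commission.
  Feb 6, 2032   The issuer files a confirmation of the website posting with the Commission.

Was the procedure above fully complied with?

No

Step 1 — 7 and 37 days from May 21, 2031 (when the transaction closes) are May 28, 2031 and Jun 27, 2031 respectively; done Jun 26, 2031 — within the window.
Step 2 — 14 and 32 days from Jun 26, 2031 (when Form R-1 is filed) are Jul 10, 2031 and Jul 28, 2031 respectively; done Jul 11, 2031 — within the window.
Step 3 — counting 90 days from Aug 10, 2031 (end of the 30-day objection period, which began when the investor circular is published on Jul 11, 2031) gives a deadline of Nov 8, 2031; Nov 7, 2031 is within that limit.
Step 4 — counting 43 days from Nov 24, 2031 (end of the 17-day objection period, which began when the supplementary schedule is filed on Nov 7, 2031) gives a deadline of Jan 6, 2032; done Dec 31, 2031 — timely.
Step 5 — counting 32 days from Dec 31, 2031 (when the auditor's consent is delivered) gives a deadline of Feb 1, 2032; done Feb 6, 2032 — 5 days late.
The analysis stops there.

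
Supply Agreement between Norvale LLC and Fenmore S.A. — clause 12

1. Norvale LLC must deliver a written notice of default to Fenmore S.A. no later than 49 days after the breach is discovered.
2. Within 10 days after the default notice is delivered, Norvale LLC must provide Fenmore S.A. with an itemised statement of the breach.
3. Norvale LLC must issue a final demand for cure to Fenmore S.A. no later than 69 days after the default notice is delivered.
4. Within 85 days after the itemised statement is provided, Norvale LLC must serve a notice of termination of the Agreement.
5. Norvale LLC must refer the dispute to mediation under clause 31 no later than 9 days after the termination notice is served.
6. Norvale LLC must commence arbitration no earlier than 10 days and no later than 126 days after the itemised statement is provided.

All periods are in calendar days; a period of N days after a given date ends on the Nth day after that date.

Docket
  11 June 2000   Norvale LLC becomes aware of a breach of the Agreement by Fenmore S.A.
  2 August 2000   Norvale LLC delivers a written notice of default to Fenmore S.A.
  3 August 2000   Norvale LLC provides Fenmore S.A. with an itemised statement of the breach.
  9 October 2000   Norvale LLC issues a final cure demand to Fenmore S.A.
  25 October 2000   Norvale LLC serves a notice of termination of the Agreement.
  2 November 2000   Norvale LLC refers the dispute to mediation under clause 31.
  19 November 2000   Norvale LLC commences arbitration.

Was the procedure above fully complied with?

No

(1) due by 11 June 2000 + 49 days = 30 July 2000; done 2 August 2000 — 3 days late.
No need to go further; step 1 was not satisfied.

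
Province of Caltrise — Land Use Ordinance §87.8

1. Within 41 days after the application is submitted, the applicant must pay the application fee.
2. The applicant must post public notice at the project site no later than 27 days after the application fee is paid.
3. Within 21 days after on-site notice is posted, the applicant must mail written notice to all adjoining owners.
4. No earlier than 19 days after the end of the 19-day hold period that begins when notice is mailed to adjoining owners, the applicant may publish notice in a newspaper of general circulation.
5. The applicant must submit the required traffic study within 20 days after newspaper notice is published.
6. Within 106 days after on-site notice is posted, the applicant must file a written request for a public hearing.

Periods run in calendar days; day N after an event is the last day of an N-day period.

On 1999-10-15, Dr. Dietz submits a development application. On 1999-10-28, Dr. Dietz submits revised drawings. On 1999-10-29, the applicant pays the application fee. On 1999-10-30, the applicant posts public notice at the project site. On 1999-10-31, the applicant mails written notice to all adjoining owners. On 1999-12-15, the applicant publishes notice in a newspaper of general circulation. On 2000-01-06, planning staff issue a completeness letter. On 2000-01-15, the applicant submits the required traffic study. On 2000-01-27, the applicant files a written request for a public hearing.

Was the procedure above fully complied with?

(1) due by 1999-10-15 + 41 days = 1999-11-25; completed 1999-10-29, before the deadline.
(2) due by 1999-10-29 + 27 days = 1999-11-25; 1999-10-30 is within that limit.
(3) due by 1999-10-30 + 21 days = 1999-11-20; completed 1999-10-31, before the deadline.
(4) permitted from 1999-11-19 + 19 days = 1999-12-08 onward; done 1999-12-15 — permitted.
(5) due by 1999-12-15 + 20 days = 2000-01-04; done 2000-01-15 — 11 days late.
That is the first point of non-compliance.

No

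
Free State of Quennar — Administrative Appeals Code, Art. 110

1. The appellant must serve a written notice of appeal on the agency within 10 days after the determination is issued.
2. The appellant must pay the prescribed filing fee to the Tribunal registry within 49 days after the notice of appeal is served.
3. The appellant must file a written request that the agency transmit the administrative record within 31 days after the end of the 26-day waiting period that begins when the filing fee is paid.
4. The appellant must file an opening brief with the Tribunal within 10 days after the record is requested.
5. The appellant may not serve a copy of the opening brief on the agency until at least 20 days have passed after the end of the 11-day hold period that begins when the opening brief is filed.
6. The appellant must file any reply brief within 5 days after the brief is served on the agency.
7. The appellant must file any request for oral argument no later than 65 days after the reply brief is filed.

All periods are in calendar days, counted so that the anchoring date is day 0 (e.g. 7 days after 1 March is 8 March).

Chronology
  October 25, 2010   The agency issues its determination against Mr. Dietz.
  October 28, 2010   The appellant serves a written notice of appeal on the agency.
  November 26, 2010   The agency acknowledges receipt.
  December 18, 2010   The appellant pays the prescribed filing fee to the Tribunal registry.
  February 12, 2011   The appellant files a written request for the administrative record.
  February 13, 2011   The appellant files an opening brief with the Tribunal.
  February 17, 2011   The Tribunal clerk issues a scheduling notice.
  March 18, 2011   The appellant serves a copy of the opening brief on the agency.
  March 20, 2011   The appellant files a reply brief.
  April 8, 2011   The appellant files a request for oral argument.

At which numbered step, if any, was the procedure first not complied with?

Step 1 — counting 10 days from October 25, 2010 (when the determination is issued) gives a deadline of November 4, 2010; October 28, 2010 is within that limit.
Step 2 — counting 49 days from October 28, 2010 (when the notice of appeal is served) gives a deadline of December 16, 2010; not done until December 18, 2010, 2 days after the deadline.
That is the first point of non-compliance.

Step 2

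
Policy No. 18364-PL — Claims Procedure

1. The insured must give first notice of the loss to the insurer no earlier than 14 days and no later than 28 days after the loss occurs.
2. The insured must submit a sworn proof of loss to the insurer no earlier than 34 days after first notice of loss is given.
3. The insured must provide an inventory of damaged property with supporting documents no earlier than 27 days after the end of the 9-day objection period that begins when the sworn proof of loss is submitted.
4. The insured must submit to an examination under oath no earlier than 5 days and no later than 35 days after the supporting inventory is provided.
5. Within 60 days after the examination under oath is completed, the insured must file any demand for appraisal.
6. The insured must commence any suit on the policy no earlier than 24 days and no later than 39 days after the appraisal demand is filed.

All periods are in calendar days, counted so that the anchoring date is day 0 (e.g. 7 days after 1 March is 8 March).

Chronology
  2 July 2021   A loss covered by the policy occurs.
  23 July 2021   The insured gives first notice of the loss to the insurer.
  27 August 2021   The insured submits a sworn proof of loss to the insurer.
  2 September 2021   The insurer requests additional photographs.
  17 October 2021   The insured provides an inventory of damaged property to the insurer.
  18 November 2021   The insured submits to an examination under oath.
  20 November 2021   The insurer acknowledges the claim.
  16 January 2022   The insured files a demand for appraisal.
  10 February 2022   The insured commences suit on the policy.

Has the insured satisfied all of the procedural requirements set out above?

Step 1 — 14 and 28 days from 2 July 2021 (when the loss occurs) are 16 July 2021 and 30 July 2021 respectively; done 23 July 2021, which is between those dates.
Step 2 — must wait 34 days from 23 July 2021 (when first notice of loss is given), so not before 26 August 2021; 27 August 2021 is on or after that date.
Step 3 — must wait 27 days from 5 September 2021 (end of the 9-day objection period, which began when the sworn proof of loss is submitted on 27 August 2021), so not before 2 October 2021; done 17 October 2021 — permitted.
Step 4 — 5 and 35 days from 17 October 2021 (when the supporting inventory is provided) are 22 October 2021 and 21 November 2021 respectively; done 18 November 2021 — within the window.
Step 5 — counting 60 days from 18 November 2021 (when the examination under oath is completed) gives a deadline of 17 January 2022; completed 16 January 2022, before the deadline.
Step 6 — 24 and 39 days from 16 January 2022 (when the appraisal demand is filed) are 9 February 2022 and 24 February 2022 respectively; 10 February 2022 falls inside that range.

Yes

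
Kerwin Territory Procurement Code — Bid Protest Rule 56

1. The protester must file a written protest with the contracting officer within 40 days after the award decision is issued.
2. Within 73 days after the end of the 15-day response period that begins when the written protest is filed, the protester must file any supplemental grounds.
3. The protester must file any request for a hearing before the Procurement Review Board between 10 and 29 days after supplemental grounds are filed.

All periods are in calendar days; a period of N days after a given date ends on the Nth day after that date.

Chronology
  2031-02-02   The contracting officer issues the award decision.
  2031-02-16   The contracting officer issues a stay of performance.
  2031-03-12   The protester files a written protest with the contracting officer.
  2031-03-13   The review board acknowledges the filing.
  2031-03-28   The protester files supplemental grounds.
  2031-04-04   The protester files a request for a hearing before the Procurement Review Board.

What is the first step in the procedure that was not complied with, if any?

(1) due by 2031-02-02 + 40 days = 2031-03-14; completed 2031-03-12, before the deadline.
(2) due by 2031-03-27 + 73 days = 2031-06-08; completed 2031-03-28, before the deadline.
(3) the permitted window runs from 2031-03-28 + 10 = 2031-04-07 to 2031-03-28 + 29 = 2031-04-26; 2031-04-04 is 3 days too early.
No need to go further; step 3 was not satisfied.

Step 3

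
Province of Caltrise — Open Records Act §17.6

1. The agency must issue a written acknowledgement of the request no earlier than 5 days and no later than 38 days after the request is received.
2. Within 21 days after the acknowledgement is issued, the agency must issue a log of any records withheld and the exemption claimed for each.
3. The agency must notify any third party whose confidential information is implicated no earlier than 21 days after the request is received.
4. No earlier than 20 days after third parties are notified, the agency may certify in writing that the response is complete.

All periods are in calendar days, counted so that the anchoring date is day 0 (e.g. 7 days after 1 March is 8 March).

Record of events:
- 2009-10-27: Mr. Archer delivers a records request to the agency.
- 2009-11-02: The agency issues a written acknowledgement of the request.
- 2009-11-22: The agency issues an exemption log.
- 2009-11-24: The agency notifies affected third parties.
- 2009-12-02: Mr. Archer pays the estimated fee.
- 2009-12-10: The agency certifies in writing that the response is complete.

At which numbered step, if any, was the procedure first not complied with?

(1) the permitted window runs from 2009-10-27 + 5 = 2009-11-01 to 2009-10-27 + 38 = 2009-12-04; done 2009-11-02, which is between those dates.
(2) due by 2009-11-02 + 21 days = 2009-11-23; 2009-11-22 is within that limit.
(3) permitted from 2009-10-27 + 21 days = 2009-11-17 onward; 2009-11-24 is on or after that date.
(4) permitted from 2009-11-24 + 20 days = 2009-12-14 onward; acted on 2009-12-10, 4 days prematurely.
The procedure was therefore not followed at step 4.

Step 4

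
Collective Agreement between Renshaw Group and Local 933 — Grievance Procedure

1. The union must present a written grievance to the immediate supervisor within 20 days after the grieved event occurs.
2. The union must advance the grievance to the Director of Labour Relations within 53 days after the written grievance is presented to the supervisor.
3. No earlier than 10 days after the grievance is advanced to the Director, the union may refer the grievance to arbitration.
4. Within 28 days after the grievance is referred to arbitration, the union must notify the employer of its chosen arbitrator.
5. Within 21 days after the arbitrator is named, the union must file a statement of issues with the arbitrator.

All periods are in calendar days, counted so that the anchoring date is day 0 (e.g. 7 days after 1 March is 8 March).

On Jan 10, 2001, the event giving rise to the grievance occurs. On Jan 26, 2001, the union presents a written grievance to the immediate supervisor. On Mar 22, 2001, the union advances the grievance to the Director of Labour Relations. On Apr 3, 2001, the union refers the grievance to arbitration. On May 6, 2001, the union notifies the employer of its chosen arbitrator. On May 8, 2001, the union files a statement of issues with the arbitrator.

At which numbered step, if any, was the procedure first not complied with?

Step 1 — counting 20 days from Jan 10, 2001 (when the grieved event occurs) gives a deadline of Jan 30, 2001; Jan 26, 2001 is within that limit.
Step 2 — counting 53 days from Jan 26, 2001 (when the written grievance is presented to the supervisor) gives a deadline of Mar 20, 2001; Mar 22, 2001 misses that deadline by 2 days.

Step 2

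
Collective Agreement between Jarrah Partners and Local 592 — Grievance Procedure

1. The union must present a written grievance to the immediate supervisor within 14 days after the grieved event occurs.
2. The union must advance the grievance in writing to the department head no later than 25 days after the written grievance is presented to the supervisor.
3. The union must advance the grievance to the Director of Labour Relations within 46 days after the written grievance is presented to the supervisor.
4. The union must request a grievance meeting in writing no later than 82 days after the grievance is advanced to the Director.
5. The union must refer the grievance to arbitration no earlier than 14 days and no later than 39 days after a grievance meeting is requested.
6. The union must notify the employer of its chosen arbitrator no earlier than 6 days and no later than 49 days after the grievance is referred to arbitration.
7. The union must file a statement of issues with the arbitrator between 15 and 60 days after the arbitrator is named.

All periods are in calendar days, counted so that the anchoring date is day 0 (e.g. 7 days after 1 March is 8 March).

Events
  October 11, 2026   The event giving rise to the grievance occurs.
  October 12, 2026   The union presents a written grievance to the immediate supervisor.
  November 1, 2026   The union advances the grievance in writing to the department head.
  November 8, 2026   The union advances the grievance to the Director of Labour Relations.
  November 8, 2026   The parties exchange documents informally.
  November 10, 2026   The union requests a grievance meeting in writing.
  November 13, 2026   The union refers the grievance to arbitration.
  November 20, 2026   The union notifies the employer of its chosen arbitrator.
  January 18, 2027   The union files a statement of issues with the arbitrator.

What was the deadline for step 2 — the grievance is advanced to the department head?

November 6, 2026

Step 2 runs from October 12, 2026, when the written grievance is presented to the supervisor. 25 days after October 12, 2026 is November 6, 2026.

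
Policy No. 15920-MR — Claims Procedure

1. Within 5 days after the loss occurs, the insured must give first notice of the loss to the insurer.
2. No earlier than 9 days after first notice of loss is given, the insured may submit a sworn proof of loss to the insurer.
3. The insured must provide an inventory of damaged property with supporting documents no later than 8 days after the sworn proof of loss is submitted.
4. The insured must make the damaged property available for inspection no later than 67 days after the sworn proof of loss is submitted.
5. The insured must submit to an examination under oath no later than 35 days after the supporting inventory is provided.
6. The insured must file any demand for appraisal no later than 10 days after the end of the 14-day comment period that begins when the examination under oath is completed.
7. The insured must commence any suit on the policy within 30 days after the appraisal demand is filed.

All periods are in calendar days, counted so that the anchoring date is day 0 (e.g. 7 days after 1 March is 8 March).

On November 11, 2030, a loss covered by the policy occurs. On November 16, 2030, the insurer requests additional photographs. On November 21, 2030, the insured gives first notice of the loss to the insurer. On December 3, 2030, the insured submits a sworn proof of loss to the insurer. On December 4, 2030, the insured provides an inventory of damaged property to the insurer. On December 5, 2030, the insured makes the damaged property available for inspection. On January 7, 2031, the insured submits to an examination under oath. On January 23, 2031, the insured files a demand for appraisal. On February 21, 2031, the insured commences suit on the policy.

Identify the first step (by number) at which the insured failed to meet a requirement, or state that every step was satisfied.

Step 1

Step 1: 5 days after November 11, 2030 (when the loss occurs) is November 16, 2030; not done until November 21, 2030, 5 days after the deadline.
Later steps need not be reached.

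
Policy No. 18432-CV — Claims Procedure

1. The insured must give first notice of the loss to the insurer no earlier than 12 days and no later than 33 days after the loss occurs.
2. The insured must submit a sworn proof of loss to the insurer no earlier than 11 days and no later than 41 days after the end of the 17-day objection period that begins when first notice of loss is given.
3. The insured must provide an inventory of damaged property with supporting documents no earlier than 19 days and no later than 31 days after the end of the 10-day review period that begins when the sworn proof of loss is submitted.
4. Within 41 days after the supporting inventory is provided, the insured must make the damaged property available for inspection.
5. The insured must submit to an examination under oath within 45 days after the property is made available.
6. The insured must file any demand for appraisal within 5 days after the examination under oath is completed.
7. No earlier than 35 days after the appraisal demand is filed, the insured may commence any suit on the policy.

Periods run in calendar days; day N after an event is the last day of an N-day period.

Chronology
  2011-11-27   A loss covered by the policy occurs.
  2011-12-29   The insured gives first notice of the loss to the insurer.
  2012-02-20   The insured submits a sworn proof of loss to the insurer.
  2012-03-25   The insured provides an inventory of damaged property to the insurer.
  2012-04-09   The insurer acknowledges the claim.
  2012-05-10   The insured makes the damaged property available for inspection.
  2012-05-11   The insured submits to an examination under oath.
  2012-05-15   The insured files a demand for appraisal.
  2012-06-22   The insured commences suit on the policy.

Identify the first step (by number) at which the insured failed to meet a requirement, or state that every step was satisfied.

Step 4

Step 1 — 12 and 33 days from 2011-11-27 (when the loss occurs) are 2011-12-09 and 2011-12-30 respectively; 2011-12-29 falls inside that range.
Step 2 — 11 and 41 days from 2012-01-15 (end of the 17-day objection period, which began when first notice of loss is given on 2011-12-29) are 2012-01-26 and 2012-02-25 respectively; 2012-02-20 falls inside that range.
Step 3 — 19 and 31 days from 2012-03-01 (end of the 10-day review period, which began when the sworn proof of loss is submitted on 2012-02-20) are 2012-03-20 and 2012-04-01 respectively; done 2012-03-25 — within the window.
Step 4 — counting 41 days from 2012-03-25 (when the supporting inventory is provided) gives a deadline of 2012-05-05; not done until 2012-05-10, 5 days after the deadline.
The procedure was therefore not followed at step 4.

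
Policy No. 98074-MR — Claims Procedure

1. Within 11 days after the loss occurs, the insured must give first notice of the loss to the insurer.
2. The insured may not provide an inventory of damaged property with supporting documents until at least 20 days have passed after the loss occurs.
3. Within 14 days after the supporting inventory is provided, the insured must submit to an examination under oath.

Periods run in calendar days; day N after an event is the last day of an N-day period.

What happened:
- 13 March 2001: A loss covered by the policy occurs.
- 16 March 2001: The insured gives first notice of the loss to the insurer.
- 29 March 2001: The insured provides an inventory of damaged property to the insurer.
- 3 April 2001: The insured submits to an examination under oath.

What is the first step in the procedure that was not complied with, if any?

Step 1 — counting 11 days from 13 March 2001 (when the loss occurs) gives a deadline of 24 March 2001; completed 16 March 2001, before the deadline.
Step 2 — must wait 20 days from 13 March 2001 (when the loss occurs), so not before 2 April 2001; acted on 29 March 2001, 4 days prematurely.

Step 2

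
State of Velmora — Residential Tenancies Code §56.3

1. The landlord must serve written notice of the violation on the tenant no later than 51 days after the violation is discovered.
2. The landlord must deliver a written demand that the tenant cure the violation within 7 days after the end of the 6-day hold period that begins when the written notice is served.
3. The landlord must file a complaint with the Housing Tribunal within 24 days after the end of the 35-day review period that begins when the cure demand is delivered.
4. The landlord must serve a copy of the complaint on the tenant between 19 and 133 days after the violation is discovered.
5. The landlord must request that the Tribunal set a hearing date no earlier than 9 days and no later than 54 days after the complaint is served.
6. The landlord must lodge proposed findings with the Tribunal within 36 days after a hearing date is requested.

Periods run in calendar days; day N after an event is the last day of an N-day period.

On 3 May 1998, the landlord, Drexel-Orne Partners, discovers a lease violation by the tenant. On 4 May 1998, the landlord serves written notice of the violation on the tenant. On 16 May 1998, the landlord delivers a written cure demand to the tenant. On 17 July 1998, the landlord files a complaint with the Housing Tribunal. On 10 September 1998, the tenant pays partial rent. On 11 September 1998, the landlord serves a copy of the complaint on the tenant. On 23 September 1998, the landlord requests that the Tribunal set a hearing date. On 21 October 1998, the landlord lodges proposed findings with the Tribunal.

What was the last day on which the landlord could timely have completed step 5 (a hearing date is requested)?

4 November 1998

Step 5 runs from 11 September 1998, when the complaint is served. The window is 9–54 days after 11 September 1998; it closes on 4 November 1998.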